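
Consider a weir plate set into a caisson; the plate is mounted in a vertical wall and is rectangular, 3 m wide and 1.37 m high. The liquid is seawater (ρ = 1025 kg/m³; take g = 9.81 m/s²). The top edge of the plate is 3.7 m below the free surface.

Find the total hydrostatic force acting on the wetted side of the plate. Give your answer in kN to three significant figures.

γ = ρg = 1025 × 9.81 / 1000 = 10.05525 kN/m³.
The centroid lies 1.37/2 = 0.685 m below the top edge, so the centroid depth is h_c = 3.7 + 0.685 = 4.385 m.
A = 3 × 1.37 = 4.11 m².
Resultant F = γ·h_c·A = 10.05525 × 4.385 × 4.11 = 181.219 kN.

F ≈ 181 kN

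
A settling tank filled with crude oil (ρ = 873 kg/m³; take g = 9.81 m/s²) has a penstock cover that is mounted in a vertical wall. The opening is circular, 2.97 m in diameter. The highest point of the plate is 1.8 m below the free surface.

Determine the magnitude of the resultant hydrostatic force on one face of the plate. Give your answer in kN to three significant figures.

γ = ρg = 873 × 9.81 / 1000 = 8.56413 kN/m³.
The centroid is at the centre, 1.485 m below the top of the plate, so the centroid depth is h_c = 1.8 + 1.485 = 3.285 m.
A = π(1.485)² = 6.92792 m².
Resultant F = γ·h_c·A = 8.56413 × 3.285 × 6.92792 = 194.904 kN.

F ≈ 195 kN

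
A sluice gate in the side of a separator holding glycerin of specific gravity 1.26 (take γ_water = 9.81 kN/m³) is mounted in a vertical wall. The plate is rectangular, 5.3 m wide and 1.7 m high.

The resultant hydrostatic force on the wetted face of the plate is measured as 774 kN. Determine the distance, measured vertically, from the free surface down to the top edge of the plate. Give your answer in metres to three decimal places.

γ = 1.26 × 9.81 = 12.3606 kN/m³.
A = 5.3 × 1.7 = 9.01 m².
From F = γ·h_c·A, the centroid depth is h_c = 774/(12.3606 × 9.01) = 6.94987 m.
The centroid lies 1.7/2 = 0.85 m below the top edge, so the top edge sits at h_top = 6.94987 − 0.85 = 6.09987 m below the surface.

d_top ≈ 6.100 m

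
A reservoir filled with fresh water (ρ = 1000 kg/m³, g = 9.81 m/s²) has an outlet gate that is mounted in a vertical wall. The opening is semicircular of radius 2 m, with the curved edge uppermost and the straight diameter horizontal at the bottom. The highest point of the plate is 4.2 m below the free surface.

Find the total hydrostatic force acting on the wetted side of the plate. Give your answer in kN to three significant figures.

F ≈ 330 kN

γ = ρg = 1000 × 9.81 = 9810 N/m³ = 9.81 kN/m³.
The centroid lies 4r/(3π) = 0.848826 m above the diameter, so r − 4r/(3π) = 2 − 0.848826 = 1.15117 m below the topmost point, so the centroid depth is h_c = 4.2 + 1.15117 = 5.35117 m.
A = πr²/2 = π × 2²/2 = 6.28319 m².
Resultant F = γ·h_c·A = 9.81 × 5.35117 × 6.28319 = 329.836 kN.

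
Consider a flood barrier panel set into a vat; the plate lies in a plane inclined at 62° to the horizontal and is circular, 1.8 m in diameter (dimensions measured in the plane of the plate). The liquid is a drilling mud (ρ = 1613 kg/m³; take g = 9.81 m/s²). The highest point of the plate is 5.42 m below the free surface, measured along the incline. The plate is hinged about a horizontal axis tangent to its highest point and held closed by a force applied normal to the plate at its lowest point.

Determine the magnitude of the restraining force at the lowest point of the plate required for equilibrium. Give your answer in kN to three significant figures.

γ = ρg = 1613 × 9.81 / 1000 = 15.82353 kN/m³.
Let θ = 62° be the plate's angle to the horizontal; measure y along the incline from where the plane meets the free surface. Vertical depth h = y·sinθ with sinθ = 0.882948.
The centroid is at the centre, 0.9 m below the top of the plate, so y_c = 5.42 + 0.9 = 6.32 m and h_c = 6.32 × 0.882948 = 5.58023 m.
A = π(0.9)² = 2.54469 m².
Resultant F = γ·h_c·A = 15.82353 × 5.58023 × 2.54469 = 224.693 kN.
I_c = πr⁴/4 = π × 0.9⁴/4 = 0.5153 m⁴.
Centre of pressure: y_p = y_c + I_c/(y_c·A) = 6.32 + 0.5153/(6.32 × 2.54469) = 6.32 + 0.0320412 = 6.35204 m along the plane.
The resultant acts 0.9 + 0.0320412 = 0.932041 m (along the plate) below the hinge at the top edge, so the moment about the hinge is M = F × 0.932041 = 224.693 × 0.932041 = 209.423 kN·m.
A normal force at the bottom, 1.8 m from the hinge, must supply this moment: P = 209.423/1.8 = 116.346 kN.

P ≈ 116 kN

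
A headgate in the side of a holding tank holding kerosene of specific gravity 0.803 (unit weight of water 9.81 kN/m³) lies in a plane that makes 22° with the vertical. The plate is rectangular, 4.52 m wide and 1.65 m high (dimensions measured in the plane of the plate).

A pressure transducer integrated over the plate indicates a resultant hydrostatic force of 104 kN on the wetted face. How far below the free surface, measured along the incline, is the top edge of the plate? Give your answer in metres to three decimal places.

y_top ≈ 1.084 m

γ = 0.803 × 9.81 = 7.87743 kN/m³.
A = 4.52 × 1.65 = 7.458 m².
From F = γ·h_c·A, the centroid depth is h_c = 104/(7.87743 × 7.458) = 1.77022 m.
The plate makes 22° with the vertical, i.e. θ = 90° − 22° = 68° to the horizontal. Measuring y along the incline from the free-surface line, vertical depth h = y·sinθ with sinθ = 0.927184.
Along the incline, y_c = h_c/sinθ = 1.77022/0.927184 = 1.90924 m.
The centroid lies 1.65/2 = 0.825 m below the top edge, so the top edge sits at y_top = 1.90924 − 0.825 = 1.08424 m along the incline.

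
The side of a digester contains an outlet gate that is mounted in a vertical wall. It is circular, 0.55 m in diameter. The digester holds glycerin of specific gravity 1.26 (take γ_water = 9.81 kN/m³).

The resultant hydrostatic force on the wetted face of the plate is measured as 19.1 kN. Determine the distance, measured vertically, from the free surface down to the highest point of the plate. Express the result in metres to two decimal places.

d_top ≈ 6.23 m

γ = 1.26 × 9.81 = 12.3606 kN/m³.
A = π(0.275)² = 0.237583 m².
From F = γ·h_c·A, the centroid depth is h_c = 19.1/(12.3606 × 0.237583) = 6.50397 m.
The centroid is at the centre, 0.275 m below the top of the plate, so the highest point sits at h_top = 6.50397 − 0.275 = 6.22897 m below the surface.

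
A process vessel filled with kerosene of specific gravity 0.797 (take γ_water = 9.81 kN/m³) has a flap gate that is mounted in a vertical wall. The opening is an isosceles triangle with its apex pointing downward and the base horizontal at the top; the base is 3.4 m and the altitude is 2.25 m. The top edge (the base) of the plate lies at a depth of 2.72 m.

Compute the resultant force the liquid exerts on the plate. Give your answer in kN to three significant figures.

F ≈ 104 kN

γ = 0.797 × 9.81 = 7.81857 kN/m³.
With the apex down, the centroid sits h/3 = 2.25/3 = 0.75 m below the base (the top edge), so the centroid depth is h_c = 2.72 + 0.75 = 3.47 m.
A = ½ × 3.4 × 2.25 = 3.825 m².
Resultant F = γ·h_c·A = 7.81857 × 3.47 × 3.825 = 103.774 kN.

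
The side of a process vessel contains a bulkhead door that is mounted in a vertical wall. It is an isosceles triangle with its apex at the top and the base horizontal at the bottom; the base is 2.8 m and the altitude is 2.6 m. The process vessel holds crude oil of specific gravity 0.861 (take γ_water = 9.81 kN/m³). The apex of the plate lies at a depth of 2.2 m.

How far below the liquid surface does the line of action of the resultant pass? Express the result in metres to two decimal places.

γ = 0.861 × 9.81 = 8.44641 kN/m³.
With the apex up, the centroid sits 2h/3 = 2 × 2.6/3 = 1.73333 m below the apex, so the centroid depth is h_c = 2.2 + 1.73333 = 3.93333 m.
A = ½ × 2.8 × 2.6 = 3.64 m².
Resultant F = γ·h_c·A = 8.44641 × 3.93333 × 3.64 = 120.93 kN.
I_c = b·h³/36 = 2.8 × 2.6³/36 = 1.36702 m⁴.
Centre of pressure: y_p = y_c + I_c/(y_c·A) = 3.93333 + 1.36702/(3.93333 × 3.64) = 3.93333 + 0.0954802 = 4.02881 m along the plane.

h_p = 4.03 m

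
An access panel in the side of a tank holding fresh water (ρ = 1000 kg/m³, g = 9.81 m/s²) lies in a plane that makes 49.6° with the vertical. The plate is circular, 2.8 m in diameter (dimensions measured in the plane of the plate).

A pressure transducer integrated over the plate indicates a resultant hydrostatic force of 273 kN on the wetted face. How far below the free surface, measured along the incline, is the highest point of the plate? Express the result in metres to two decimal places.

γ = ρg = 1000 × 9.81 = 9810 N/m³ = 9.81 kN/m³.
A = π(1.4)² = 6.15752 m².
From F = γ·h_c·A, the centroid depth is h_c = 273/(9.81 × 6.15752) = 4.51947 m.
The plate makes 49.6° with the vertical, i.e. θ = 90° − 49.6° = 40.4° to the horizontal. Measuring y along the incline from the free-surface line, vertical depth h = y·sinθ with sinθ = 0.648120.
Along the incline, y_c = h_c/sinθ = 4.51947/0.648120 = 6.9732 m.
The centroid is at the centre, 1.4 m below the top of the plate, so the highest point sits at y_top = 6.9732 − 1.4 = 5.5732 m along the incline.

y_top ≈ 5.57 m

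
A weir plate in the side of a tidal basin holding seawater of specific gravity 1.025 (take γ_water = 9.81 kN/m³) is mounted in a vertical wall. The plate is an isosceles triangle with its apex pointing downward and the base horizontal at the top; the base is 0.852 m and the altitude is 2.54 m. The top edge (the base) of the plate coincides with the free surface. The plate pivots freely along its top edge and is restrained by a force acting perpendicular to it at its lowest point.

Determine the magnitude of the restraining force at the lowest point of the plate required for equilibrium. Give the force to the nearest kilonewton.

P ≈ 5 kN

γ = 1.025 × 9.81 = 10.05525 kN/m³.
With the apex down, the centroid sits h/3 = 2.54/3 = 0.846667 m below the base (the top edge), so the centroid depth is h_c = 0.846667 m.
A = ½ × 0.852 × 2.54 = 1.08204 m².
Resultant F = γ·h_c·A = 10.05525 × 0.846667 × 1.08204 = 9.21189 kN.
I_c = b·h³/36 = 0.852 × 2.54³/36 = 0.387827 m⁴.
Centre of pressure: y_p = y_c + I_c/(y_c·A) = 0.846667 + 0.387827/(0.846667 × 1.08204) = 0.846667 + 0.423333 = 1.27 m along the plane.
The resultant acts 0.846667 + 0.423333 = 1.27 m (along the plate) below the hinge at the top edge, so the moment about the hinge is M = F × 1.27 = 9.21189 × 1.27 = 11.6991 kN·m.
A normal force at the bottom, 2.54 m from the hinge, must supply this moment: P = 11.6991/2.54 = 4.60594 kN.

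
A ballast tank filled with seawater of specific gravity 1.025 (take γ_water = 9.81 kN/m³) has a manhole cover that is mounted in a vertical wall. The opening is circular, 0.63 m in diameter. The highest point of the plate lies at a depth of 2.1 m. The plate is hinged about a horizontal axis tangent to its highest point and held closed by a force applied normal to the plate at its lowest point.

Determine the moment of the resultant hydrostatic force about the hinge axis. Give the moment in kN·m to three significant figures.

γ = 1.025 × 9.81 = 10.05525 kN/m³.
The centroid is at the centre, 0.315 m below the top of the plate, so the centroid depth is h_c = 2.1 + 0.315 = 2.415 m.
A = π(0.315)² = 0.311725 m².
Resultant F = γ·h_c·A = 10.05525 × 2.415 × 0.311725 = 7.56975 kN.
I_c = πr⁴/4 = π × 0.315⁴/4 = 0.00773272 m⁴.
Centre of pressure: y_p = y_c + I_c/(y_c·A) = 2.415 + 0.00773272/(2.415 × 0.311725) = 2.415 + 0.0102717 = 2.42527 m along the plane.
The resultant acts 0.315 + 0.0102717 = 0.325272 m (along the plate) below the hinge at the top edge, so the moment about the hinge is M = F × 0.325272 = 7.56975 × 0.325272 = 2.46223 kN·m.

M ≈ 2.46 kN·m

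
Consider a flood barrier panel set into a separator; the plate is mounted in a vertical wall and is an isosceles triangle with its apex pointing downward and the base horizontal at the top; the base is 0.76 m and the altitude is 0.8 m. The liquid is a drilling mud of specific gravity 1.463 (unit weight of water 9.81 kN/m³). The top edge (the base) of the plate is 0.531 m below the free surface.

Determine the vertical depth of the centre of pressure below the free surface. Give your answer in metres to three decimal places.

h_p = 0.842 m

γ = 1.463 × 9.81 = 14.35203 kN/m³.
With the apex down, the centroid sits h/3 = 0.8/3 = 0.266667 m below the base (the top edge), so the centroid depth is h_c = 0.531 + 0.266667 = 0.797667 m.
A = ½ × 0.76 × 0.8 = 0.304 m².
Resultant F = γ·h_c·A = 14.35203 × 0.797667 × 0.304 = 3.48023 kN.
I_c = b·h³/36 = 0.76 × 0.8³/36 = 0.0108089 m⁴.
Centre of pressure: y_p = y_c + I_c/(y_c·A) = 0.797667 + 0.0108089/(0.797667 × 0.304) = 0.797667 + 0.0445745 = 0.842241 m along the plane.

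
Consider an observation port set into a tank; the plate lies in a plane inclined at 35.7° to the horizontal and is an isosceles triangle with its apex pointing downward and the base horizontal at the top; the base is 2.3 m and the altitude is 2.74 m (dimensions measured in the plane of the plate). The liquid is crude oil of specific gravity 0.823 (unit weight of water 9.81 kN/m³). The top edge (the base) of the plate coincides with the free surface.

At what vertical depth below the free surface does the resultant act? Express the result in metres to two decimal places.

h_p = 0.80 m

γ = 0.823 × 9.81 = 8.07363 kN/m³.
Let θ = 35.7° be the plate's angle to the horizontal; measure y along the incline from where the plane meets the free surface. Vertical depth h = y·sinθ with sinθ = 0.583541.
With the apex down, the centroid sits h/3 = 2.74/3 = 0.913333 m below the base (the top edge), so y_c = 0.913333 m and h_c = 0.913333 × 0.583541 = 0.532967 m.
A = ½ × 2.3 × 2.74 = 3.151 m².
Resultant F = γ·h_c·A = 8.07363 × 0.532967 × 3.151 = 13.5587 kN.
I_c = b·h³/36 = 2.3 × 2.74³/36 = 1.31425 m⁴.
Centre of pressure: y_p = y_c + I_c/(y_c·A) = 0.913333 + 1.31425/(0.913333 × 3.151) = 0.913333 + 0.456668 = 1.37 m along the plane.
Vertically, h_p = y_p·sinθ = 1.37 × 0.583541 = 0.799451 m.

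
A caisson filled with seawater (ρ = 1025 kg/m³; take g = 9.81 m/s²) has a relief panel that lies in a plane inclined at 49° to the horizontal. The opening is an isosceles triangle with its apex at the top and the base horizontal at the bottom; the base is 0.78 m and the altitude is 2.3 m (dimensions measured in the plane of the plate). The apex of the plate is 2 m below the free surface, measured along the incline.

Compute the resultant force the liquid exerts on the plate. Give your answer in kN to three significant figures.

F ≈ 24.1 kN

γ = ρg = 1025 × 9.81 / 1000 = 10.05525 kN/m³.
Let θ = 49° be the plate's angle to the horizontal; measure y along the incline from where the plane meets the free surface. Vertical depth h = y·sinθ with sinθ = 0.754710.
With the apex up, the centroid sits 2h/3 = 2 × 2.3/3 = 1.53333 m below the apex, so y_c = 2 + 1.53333 = 3.53333 m and h_c = 3.53333 × 0.754710 = 2.66664 m.
A = ½ × 0.78 × 2.3 = 0.897 m².
Resultant F = γ·h_c·A = 10.05525 × 2.66664 × 0.897 = 24.0519 kN.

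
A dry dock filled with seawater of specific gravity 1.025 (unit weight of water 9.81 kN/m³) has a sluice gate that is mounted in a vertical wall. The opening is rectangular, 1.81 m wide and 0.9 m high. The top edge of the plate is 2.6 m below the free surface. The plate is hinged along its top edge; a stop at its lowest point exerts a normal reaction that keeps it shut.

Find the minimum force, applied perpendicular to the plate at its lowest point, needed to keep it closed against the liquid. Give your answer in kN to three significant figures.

γ = 1.025 × 9.81 = 10.05525 kN/m³.
The centroid lies 0.9/2 = 0.45 m below the top edge, so the centroid depth is h_c = 2.6 + 0.45 = 3.05 m.
A = 1.81 × 0.9 = 1.629 m².
Resultant F = γ·h_c·A = 10.05525 × 3.05 × 1.629 = 49.959 kN.
I_c = b·h³/12 = 1.81 × 0.9³/12 = 0.109958 m⁴.
Centre of pressure: y_p = y_c + I_c/(y_c·A) = 3.05 + 0.109958/(3.05 × 1.629) = 3.05 + 0.0221312 = 3.07213 m along the plane.
The resultant acts 0.45 + 0.0221312 = 0.472131 m (along the plate) below the hinge at the top edge, so the moment about the hinge is M = F × 0.472131 = 49.959 × 0.472131 = 23.5872 kN·m.
A normal force at the bottom, 0.9 m from the hinge, must supply this moment: P = 23.5872/0.9 = 26.208 kN.

P ≈ 26.2 kN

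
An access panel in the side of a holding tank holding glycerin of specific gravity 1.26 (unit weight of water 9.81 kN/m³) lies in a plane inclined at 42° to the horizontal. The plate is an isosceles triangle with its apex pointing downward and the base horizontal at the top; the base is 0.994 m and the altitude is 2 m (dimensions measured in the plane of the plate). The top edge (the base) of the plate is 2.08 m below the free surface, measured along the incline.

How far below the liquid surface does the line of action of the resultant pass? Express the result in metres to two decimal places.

γ = 1.26 × 9.81 = 12.3606 kN/m³.
Let θ = 42° be the plate's angle to the horizontal; measure y along the incline from where the plane meets the free surface. Vertical depth h = y·sinθ with sinθ = 0.669131.
With the apex down, the centroid sits h/3 = 2/3 = 0.666667 m below the base (the top edge), so y_c = 2.08 + 0.666667 = 2.74667 m and h_c = 2.74667 × 0.669131 = 1.83788 m.
A = ½ × 0.994 × 2 = 0.994 m².
Resultant F = γ·h_c·A = 12.3606 × 1.83788 × 0.994 = 22.581 kN.
I_c = b·h³/36 = 0.994 × 2³/36 = 0.220889 m⁴.
Centre of pressure: y_p = y_c + I_c/(y_c·A) = 2.74667 + 0.220889/(2.74667 × 0.994) = 2.74667 + 0.0809061 = 2.82758 m along the plane.
Vertically, h_p = y_p·sinθ = 2.82758 × 0.669131 = 1.89202 m.

h_p = 1.89 m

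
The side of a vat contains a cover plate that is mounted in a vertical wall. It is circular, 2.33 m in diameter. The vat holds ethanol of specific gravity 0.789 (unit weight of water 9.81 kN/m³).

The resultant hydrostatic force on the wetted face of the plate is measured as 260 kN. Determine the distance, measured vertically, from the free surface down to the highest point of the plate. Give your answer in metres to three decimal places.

d_top ≈ 6.713 m

γ = 0.789 × 9.81 = 7.74009 kN/m³.
A = π(1.165)² = 4.26385 m².
From F = γ·h_c·A, the centroid depth is h_c = 260/(7.74009 × 4.26385) = 7.87817 m.
The centroid is at the centre, 1.165 m below the top of the plate, so the highest point sits at h_top = 7.87817 − 1.165 = 6.71317 m below the surface.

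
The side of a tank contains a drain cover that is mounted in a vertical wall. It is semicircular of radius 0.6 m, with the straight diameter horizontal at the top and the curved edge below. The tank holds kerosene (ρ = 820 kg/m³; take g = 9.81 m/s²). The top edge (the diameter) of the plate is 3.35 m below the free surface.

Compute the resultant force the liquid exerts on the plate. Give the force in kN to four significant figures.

γ = ρg = 820 × 9.81 / 1000 = 8.0442 kN/m³.
The centroid of a semicircle lies 4r/(3π) = 0.254648 m from the diameter, here below the top edge, so the centroid depth is h_c = 3.35 + 0.254648 = 3.60465 m.
A = πr²/2 = π × 0.6²/2 = 0.565487 m².
Resultant F = γ·h_c·A = 8.0442 × 3.60465 × 0.565487 = 16.3972 kN.

F ≈ 16.40 kN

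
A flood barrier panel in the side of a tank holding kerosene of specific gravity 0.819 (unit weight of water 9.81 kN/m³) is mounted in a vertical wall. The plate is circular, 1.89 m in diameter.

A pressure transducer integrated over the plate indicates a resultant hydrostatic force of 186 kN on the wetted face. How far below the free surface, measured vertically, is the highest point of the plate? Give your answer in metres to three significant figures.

d_top ≈ 7.31 m

γ = 0.819 × 9.81 = 8.03439 kN/m³.
A = π(0.945)² = 2.80552 m².
From F = γ·h_c·A, the centroid depth is h_c = 186/(8.03439 × 2.80552) = 8.25176 m.
The centroid is at the centre, 0.945 m below the top of the plate, so the highest point sits at h_top = 8.25176 − 0.945 = 7.30676 m below the surface.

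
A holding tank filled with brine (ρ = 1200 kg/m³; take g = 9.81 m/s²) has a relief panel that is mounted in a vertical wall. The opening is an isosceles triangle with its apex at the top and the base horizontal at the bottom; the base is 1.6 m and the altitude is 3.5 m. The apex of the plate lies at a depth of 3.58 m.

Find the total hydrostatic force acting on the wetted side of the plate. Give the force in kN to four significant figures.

γ = ρg = 1200 × 9.81 / 1000 = 11.772 kN/m³.
With the apex up, the centroid sits 2h/3 = 2 × 3.5/3 = 2.33333 m below the apex, so the centroid depth is h_c = 3.58 + 2.33333 = 5.91333 m.
A = ½ × 1.6 × 3.5 = 2.8 m².
Resultant F = γ·h_c·A = 11.772 × 5.91333 × 2.8 = 194.913 kN.

F ≈ 194.9 kN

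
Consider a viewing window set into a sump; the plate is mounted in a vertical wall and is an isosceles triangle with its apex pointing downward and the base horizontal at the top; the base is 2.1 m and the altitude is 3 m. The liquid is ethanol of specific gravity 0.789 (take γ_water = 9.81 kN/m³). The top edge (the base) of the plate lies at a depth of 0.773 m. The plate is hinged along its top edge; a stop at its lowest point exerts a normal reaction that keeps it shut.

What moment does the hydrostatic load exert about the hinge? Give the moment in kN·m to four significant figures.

M ≈ 55.42 kN·m

γ = 0.789 × 9.81 = 7.74009 kN/m³.
With the apex down, the centroid sits h/3 = 3/3 = 1 m below the base (the top edge), so the centroid depth is h_c = 0.773 + 1 = 1.773 m.
A = ½ × 2.1 × 3 = 3.15 m².
Resultant F = γ·h_c·A = 7.74009 × 1.773 × 3.15 = 43.228 kN.
I_c = b·h³/36 = 2.1 × 3³/36 = 1.575 m⁴.
Centre of pressure: y_p = y_c + I_c/(y_c·A) = 1.773 + 1.575/(1.773 × 3.15) = 1.773 + 0.282008 = 2.05501 m along the plane.
The resultant acts 1 + 0.282008 = 1.28201 m (along the plate) below the hinge at the top edge, so the moment about the hinge is M = F × 1.28201 = 43.228 × 1.28201 = 55.4187 kN·m.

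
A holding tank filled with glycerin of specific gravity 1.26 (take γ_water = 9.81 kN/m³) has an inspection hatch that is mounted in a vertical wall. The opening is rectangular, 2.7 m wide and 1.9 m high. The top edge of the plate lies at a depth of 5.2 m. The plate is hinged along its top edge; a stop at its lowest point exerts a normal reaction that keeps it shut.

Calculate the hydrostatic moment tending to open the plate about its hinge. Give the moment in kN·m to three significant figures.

γ = 1.26 × 9.81 = 12.3606 kN/m³.
The centroid lies 1.9/2 = 0.95 m below the top edge, so the centroid depth is h_c = 5.2 + 0.95 = 6.15 m.
A = 2.7 × 1.9 = 5.13 m².
Resultant F = γ·h_c·A = 12.3606 × 6.15 × 5.13 = 389.971 kN.
I_c = b·h³/12 = 2.7 × 1.9³/12 = 1.54327 m⁴.
Centre of pressure: y_p = y_c + I_c/(y_c·A) = 6.15 + 1.54327/(6.15 × 5.13) = 6.15 + 0.0489158 = 6.19892 m along the plane.
The resultant acts 0.95 + 0.0489158 = 0.998916 m (along the plate) below the hinge at the top edge, so the moment about the hinge is M = F × 0.998916 = 389.971 × 0.998916 = 389.548 kN·m.

M ≈ 390 kN·m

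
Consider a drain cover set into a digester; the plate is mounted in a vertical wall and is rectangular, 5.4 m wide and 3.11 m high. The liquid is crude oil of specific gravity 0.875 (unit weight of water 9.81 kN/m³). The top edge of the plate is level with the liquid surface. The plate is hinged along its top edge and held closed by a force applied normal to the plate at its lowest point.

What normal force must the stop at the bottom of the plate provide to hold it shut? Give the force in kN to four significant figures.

P ≈ 149.4 kN

γ = 0.875 × 9.81 = 8.58375 kN/m³.
The centroid lies 3.11/2 = 1.555 m below the top edge, so the centroid depth is h_c = 1.555 m.
A = 5.4 × 3.11 = 16.794 m².
Resultant F = γ·h_c·A = 8.58375 × 1.555 × 16.794 = 224.162 kN.
I_c = b·h³/12 = 5.4 × 3.11³/12 = 13.5361 m⁴.
Centre of pressure: y_p = y_c + I_c/(y_c·A) = 1.555 + 13.5361/(1.555 × 16.794) = 1.555 + 0.518333 = 2.07333 m along the plane.
The resultant acts 1.555 + 0.518333 = 2.07333 m (along the plate) below the hinge at the top edge, so the moment about the hinge is M = F × 2.07333 = 224.162 × 2.07333 = 464.762 kN·m.
A normal force at the bottom, 3.11 m from the hinge, must supply this moment: P = 464.762/3.11 = 149.441 kN.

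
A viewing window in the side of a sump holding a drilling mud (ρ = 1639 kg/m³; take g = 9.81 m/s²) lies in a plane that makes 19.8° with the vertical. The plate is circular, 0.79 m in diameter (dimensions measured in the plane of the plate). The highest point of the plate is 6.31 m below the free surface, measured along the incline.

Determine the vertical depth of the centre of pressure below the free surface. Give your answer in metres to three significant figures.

h_p = 6.31 m

γ = ρg = 1639 × 9.81 / 1000 = 16.07859 kN/m³.
The plate makes 19.8° with the vertical, i.e. θ = 90° − 19.8° = 70.2° to the horizontal. Measuring y along the incline from the free-surface line, vertical depth h = y·sinθ with sinθ = 0.940881.
The centroid is at the centre, 0.395 m below the top of the plate, so y_c = 6.31 + 0.395 = 6.705 m and h_c = 6.705 × 0.940881 = 6.30861 m.
A = π(0.395)² = 0.490167 m².
Resultant F = γ·h_c·A = 16.07859 × 6.30861 × 0.490167 = 49.7194 kN.
I_c = πr⁴/4 = π × 0.395⁴/4 = 0.0191196 m⁴.
Centre of pressure: y_p = y_c + I_c/(y_c·A) = 6.705 + 0.0191196/(6.705 × 0.490167) = 6.705 + 0.00581749 = 6.71082 m along the plane.
Vertically, h_p = y_p·sinθ = 6.71082 × 0.940881 = 6.31408 m.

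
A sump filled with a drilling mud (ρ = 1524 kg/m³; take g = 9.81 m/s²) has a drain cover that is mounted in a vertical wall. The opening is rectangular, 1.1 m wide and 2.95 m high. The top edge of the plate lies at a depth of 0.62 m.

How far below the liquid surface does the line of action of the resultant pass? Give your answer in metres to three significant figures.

γ = ρg = 1524 × 9.81 / 1000 = 14.95044 kN/m³.
The centroid lies 2.95/2 = 1.475 m below the top edge, so the centroid depth is h_c = 0.62 + 1.475 = 2.095 m.
A = 1.1 × 2.95 = 3.245 m².
Resultant F = γ·h_c·A = 14.95044 × 2.095 × 3.245 = 101.637 kN.
I_c = b·h³/12 = 1.1 × 2.95³/12 = 2.3533 m⁴.
Centre of pressure: y_p = y_c + I_c/(y_c·A) = 2.095 + 2.3533/(2.095 × 3.245) = 2.095 + 0.346161 = 2.44116 m along the plane.

h_p = 2.44 m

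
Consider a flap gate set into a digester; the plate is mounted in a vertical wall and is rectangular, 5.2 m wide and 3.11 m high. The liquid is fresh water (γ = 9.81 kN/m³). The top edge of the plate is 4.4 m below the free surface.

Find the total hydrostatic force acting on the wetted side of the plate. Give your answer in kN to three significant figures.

γ = 9.81 kN/m³.
The centroid lies 3.11/2 = 1.555 m below the top edge, so the centroid depth is h_c = 4.4 + 1.555 = 5.955 m.
A = 5.2 × 3.11 = 16.172 m².
Resultant F = γ·h_c·A = 9.81 × 5.955 × 16.172 = 944.745 kN.

F ≈ 945 kN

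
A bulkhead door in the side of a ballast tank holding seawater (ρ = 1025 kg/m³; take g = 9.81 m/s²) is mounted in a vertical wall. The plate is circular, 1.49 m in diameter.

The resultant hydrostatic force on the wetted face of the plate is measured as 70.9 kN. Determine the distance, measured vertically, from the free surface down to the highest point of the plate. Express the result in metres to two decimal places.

d_top ≈ 3.30 m

γ = ρg = 1025 × 9.81 / 1000 = 10.05525 kN/m³.
A = π(0.745)² = 1.74366 m².
From F = γ·h_c·A, the centroid depth is h_c = 70.9/(10.05525 × 1.74366) = 4.04382 m.
The centroid is at the centre, 0.745 m below the top of the plate, so the highest point sits at h_top = 4.04382 − 0.745 = 3.29882 m below the surface.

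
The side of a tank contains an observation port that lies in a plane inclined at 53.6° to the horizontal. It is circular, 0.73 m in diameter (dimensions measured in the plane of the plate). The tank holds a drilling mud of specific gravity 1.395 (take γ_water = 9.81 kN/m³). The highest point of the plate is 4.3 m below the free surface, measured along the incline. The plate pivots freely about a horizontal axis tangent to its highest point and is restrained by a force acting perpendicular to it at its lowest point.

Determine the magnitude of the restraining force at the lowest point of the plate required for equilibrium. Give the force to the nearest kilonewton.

γ = 1.395 × 9.81 = 13.68495 kN/m³.
Let θ = 53.6° be the plate's angle to the horizontal; measure y along the incline from where the plane meets the free surface. Vertical depth h = y·sinθ with sinθ = 0.804894.
The centroid is at the centre, 0.365 m below the top of the plate, so y_c = 4.3 + 0.365 = 4.665 m and h_c = 4.665 × 0.804894 = 3.75483 m.
A = π(0.365)² = 0.418539 m².
Resultant F = γ·h_c·A = 13.68495 × 3.75483 × 0.418539 = 21.5065 kN.
I_c = πr⁴/4 = π × 0.365⁴/4 = 0.01394 m⁴.
Centre of pressure: y_p = y_c + I_c/(y_c·A) = 4.665 + 0.01394/(4.665 × 0.418539) = 4.665 + 0.00713962 = 4.67214 m along the plane.
The resultant acts 0.365 + 0.00713962 = 0.37214 m (along the plate) below the hinge at the top edge, so the moment about the hinge is M = F × 0.37214 = 21.5065 × 0.37214 = 8.00343 kN·m.
A normal force at the bottom, 0.73 m from the hinge, must supply this moment: P = 8.00343/0.73 = 10.9636 kN.

P ≈ 11 kN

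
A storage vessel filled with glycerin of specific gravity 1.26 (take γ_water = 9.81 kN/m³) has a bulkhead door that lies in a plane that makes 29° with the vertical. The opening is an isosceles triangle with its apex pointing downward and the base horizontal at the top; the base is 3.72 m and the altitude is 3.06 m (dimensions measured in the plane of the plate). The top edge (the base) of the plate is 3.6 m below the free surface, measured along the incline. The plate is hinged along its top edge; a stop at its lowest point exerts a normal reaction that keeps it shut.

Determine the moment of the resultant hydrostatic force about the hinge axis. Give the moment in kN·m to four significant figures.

γ = 1.26 × 9.81 = 12.3606 kN/m³.
The plate makes 29° with the vertical, i.e. θ = 90° − 29° = 61° to the horizontal. Measuring y along the incline from the free-surface line, vertical depth h = y·sinθ with sinθ = 0.874620.
With the apex down, the centroid sits h/3 = 3.06/3 = 1.02 m below the base (the top edge), so y_c = 3.6 + 1.02 = 4.62 m and h_c = 4.62 × 0.874620 = 4.04074 m.
A = ½ × 3.72 × 3.06 = 5.6916 m².
Resultant F = γ·h_c·A = 12.3606 × 4.04074 × 5.6916 = 284.272 kN.
I_c = b·h³/36 = 3.72 × 3.06³/36 = 2.96077 m⁴.
Centre of pressure: y_p = y_c + I_c/(y_c·A) = 4.62 + 2.96077/(4.62 × 5.6916) = 4.62 + 0.112597 = 4.7326 m along the plane.
The resultant acts 1.02 + 0.112597 = 1.1326 m (along the plate) below the hinge at the top edge, so the moment about the hinge is M = F × 1.1326 = 284.272 × 1.1326 = 321.966 kN·m.

M ≈ 322.0 kN·m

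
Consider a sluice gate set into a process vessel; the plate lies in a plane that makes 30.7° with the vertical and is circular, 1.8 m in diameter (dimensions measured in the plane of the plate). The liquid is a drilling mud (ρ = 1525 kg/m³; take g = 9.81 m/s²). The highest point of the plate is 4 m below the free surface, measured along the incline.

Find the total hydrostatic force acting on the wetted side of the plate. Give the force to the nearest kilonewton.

γ = ρg = 1525 × 9.81 / 1000 = 14.96025 kN/m³.
The plate makes 30.7° with the vertical, i.e. θ = 90° − 30.7° = 59.3° to the horizontal. Measuring y along the incline from the free-surface line, vertical depth h = y·sinθ with sinθ = 0.859852.
The centroid is at the centre, 0.9 m below the top of the plate, so y_c = 4 + 0.9 = 4.9 m and h_c = 4.9 × 0.859852 = 4.21327 m.
A = π(0.9)² = 2.54469 m².
Resultant F = γ·h_c·A = 14.96025 × 4.21327 × 2.54469 = 160.396 kN.

F ≈ 160 kN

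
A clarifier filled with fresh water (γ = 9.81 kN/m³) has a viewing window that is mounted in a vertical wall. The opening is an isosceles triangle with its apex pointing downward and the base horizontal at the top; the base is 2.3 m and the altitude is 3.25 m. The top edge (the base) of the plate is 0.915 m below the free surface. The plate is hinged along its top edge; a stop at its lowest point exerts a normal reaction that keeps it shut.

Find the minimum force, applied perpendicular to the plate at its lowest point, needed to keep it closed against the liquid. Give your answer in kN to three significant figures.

γ = 9.81 kN/m³.
With the apex down, the centroid sits h/3 = 3.25/3 = 1.08333 m below the base (the top edge), so the centroid depth is h_c = 0.915 + 1.08333 = 1.99833 m.
A = ½ × 2.3 × 3.25 = 3.7375 m².
Resultant F = γ·h_c·A = 9.81 × 1.99833 × 3.7375 = 73.2685 kN.
I_c = b·h³/36 = 2.3 × 3.25³/36 = 2.19319 m⁴.
Centre of pressure: y_p = y_c + I_c/(y_c·A) = 1.99833 + 2.19319/(1.99833 × 3.7375) = 1.99833 + 0.293649 = 2.29198 m along the plane.
The resultant acts 1.08333 + 0.293649 = 1.37698 m (along the plate) below the hinge at the top edge, so the moment about the hinge is M = F × 1.37698 = 73.2685 × 1.37698 = 100.889 kN·m.
A normal force at the bottom, 3.25 m from the hinge, must supply this moment: P = 100.889/3.25 = 31.0428 kN.

P ≈ 31.0 kN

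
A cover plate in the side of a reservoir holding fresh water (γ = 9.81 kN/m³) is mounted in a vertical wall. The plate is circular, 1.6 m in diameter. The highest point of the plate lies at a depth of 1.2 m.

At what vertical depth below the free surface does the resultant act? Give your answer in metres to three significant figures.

h_p = 2.08 m

γ = 9.81 kN/m³.
The centroid is at the centre, 0.8 m below the top of the plate, so the centroid depth is h_c = 1.2 + 0.8 = 2 m.
A = π(0.8)² = 2.01062 m².
Resultant F = γ·h_c·A = 9.81 × 2 × 2.01062 = 39.4484 kN.
I_c = πr⁴/4 = π × 0.8⁴/4 = 0.321699 m⁴.
Centre of pressure: y_p = y_c + I_c/(y_c·A) = 2 + 0.321699/(2 × 2.01062) = 2 + 0.08 = 2.08 m along the plane.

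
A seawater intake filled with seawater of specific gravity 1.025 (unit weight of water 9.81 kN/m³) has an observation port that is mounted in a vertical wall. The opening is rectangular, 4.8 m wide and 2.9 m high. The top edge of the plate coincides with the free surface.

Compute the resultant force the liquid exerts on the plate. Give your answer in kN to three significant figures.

γ = 1.025 × 9.81 = 10.05525 kN/m³.
The centroid lies 2.9/2 = 1.45 m below the top edge, so the centroid depth is h_c = 1.45 m.
A = 4.8 × 2.9 = 13.92 m².
Resultant F = γ·h_c·A = 10.05525 × 1.45 × 13.92 = 202.955 kN.

F ≈ 203 kN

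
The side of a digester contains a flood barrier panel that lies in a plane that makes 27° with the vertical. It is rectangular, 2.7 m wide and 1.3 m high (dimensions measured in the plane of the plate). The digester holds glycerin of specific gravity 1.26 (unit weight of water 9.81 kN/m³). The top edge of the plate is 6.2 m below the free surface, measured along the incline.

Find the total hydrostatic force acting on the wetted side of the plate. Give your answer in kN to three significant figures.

γ = 1.26 × 9.81 = 12.3606 kN/m³.
The plate makes 27° with the vertical, i.e. θ = 90° − 27° = 63° to the horizontal. Measuring y along the incline from the free-surface line, vertical depth h = y·sinθ with sinθ = 0.891007.
The centroid lies 1.3/2 = 0.65 m below the top edge, so y_c = 6.2 + 0.65 = 6.85 m and h_c = 6.85 × 0.891007 = 6.1034 m.
A = 2.7 × 1.3 = 3.51 m².
Resultant F = γ·h_c·A = 12.3606 × 6.1034 × 3.51 = 264.8 kN.

F ≈ 265 kN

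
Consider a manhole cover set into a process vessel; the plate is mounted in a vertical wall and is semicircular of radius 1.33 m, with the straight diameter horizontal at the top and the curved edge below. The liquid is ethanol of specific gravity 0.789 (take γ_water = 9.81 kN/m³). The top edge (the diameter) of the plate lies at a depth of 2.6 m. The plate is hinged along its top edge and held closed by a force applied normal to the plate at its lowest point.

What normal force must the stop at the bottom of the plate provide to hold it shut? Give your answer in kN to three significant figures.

γ = 0.789 × 9.81 = 7.74009 kN/m³.
The centroid of a semicircle lies 4r/(3π) = 0.56447 m from the diameter, here below the top edge, so the centroid depth is h_c = 2.6 + 0.56447 = 3.16447 m.
A = πr²/2 = π × 1.33²/2 = 2.77858 m².
Resultant F = γ·h_c·A = 7.74009 × 3.16447 × 2.77858 = 68.0565 kN.
I_c = (π/8 − 8/(9π))·r⁴ = 0.109757 × 1.33⁴ = 0.34343 m⁴.
Centre of pressure: y_p = y_c + I_c/(y_c·A) = 3.16447 + 0.34343/(3.16447 × 2.77858) = 3.16447 + 0.0390584 = 3.20353 m along the plane.
The resultant acts 0.56447 + 0.0390584 = 0.603528 m (along the plate) below the hinge at the top edge, so the moment about the hinge is M = F × 0.603528 = 68.0565 × 0.603528 = 41.074 kN·m.
A normal force at the bottom, 1.33 m from the hinge, must supply this moment: P = 41.074/1.33 = 30.8827 kN.

P ≈ 30.9 kN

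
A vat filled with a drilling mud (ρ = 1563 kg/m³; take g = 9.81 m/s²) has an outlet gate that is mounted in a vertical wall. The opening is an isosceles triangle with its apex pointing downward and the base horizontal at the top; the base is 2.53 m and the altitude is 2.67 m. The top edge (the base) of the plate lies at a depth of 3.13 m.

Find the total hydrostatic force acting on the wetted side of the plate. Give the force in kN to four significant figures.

F ≈ 208.2 kN

γ = ρg = 1563 × 9.81 / 1000 = 15.33303 kN/m³.
With the apex down, the centroid sits h/3 = 2.67/3 = 0.89 m below the base (the top edge), so the centroid depth is h_c = 3.13 + 0.89 = 4.02 m.
A = ½ × 2.53 × 2.67 = 3.37755 m².
Resultant F = γ·h_c·A = 15.33303 × 4.02 × 3.37755 = 208.188 kN.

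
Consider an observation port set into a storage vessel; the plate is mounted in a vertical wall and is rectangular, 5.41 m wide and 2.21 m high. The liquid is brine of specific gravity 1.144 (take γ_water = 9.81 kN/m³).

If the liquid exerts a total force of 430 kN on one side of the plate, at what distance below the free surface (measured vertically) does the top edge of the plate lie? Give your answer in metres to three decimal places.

d_top ≈ 2.100 m

γ = 1.144 × 9.81 = 11.22264 kN/m³.
A = 5.41 × 2.21 = 11.9561 m².
From F = γ·h_c·A, the centroid depth is h_c = 430/(11.22264 × 11.9561) = 3.20467 m.
The centroid lies 2.21/2 = 1.105 m below the top edge, so the top edge sits at h_top = 3.20467 − 1.105 = 2.09967 m below the surface.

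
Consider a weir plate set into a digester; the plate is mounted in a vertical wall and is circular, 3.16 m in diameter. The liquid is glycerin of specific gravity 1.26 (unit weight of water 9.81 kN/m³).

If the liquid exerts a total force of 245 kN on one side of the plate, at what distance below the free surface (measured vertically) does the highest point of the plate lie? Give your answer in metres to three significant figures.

d_top ≈ 0.947 m

γ = 1.26 × 9.81 = 12.3606 kN/m³.
A = π(1.58)² = 7.84267 m².
From F = γ·h_c·A, the centroid depth is h_c = 245/(12.3606 × 7.84267) = 2.52733 m.
The centroid is at the centre, 1.58 m below the top of the plate, so the highest point sits at h_top = 2.52733 − 1.58 = 0.94733 m below the surface.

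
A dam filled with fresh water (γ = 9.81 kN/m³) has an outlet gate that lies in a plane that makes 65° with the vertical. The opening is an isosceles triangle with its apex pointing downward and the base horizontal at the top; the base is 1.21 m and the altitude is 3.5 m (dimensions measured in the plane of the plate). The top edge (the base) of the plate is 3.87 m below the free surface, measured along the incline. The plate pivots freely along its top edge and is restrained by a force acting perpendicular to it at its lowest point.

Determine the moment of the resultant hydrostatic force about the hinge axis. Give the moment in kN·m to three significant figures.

M ≈ 57.6 kN·m

γ = 9.81 kN/m³.
The plate makes 65° with the vertical, i.e. θ = 90° − 65° = 25° to the horizontal. Measuring y along the incline from the free-surface line, vertical depth h = y·sinθ with sinθ = 0.422618.
With the apex down, the centroid sits h/3 = 3.5/3 = 1.16667 m below the base (the top edge), so y_c = 3.87 + 1.16667 = 5.03667 m and h_c = 5.03667 × 0.422618 = 2.12859 m.
A = ½ × 1.21 × 3.5 = 2.1175 m².
Resultant F = γ·h_c·A = 9.81 × 2.12859 × 2.1175 = 44.2165 kN.
I_c = b·h³/36 = 1.21 × 3.5³/36 = 1.44108 m⁴.
Centre of pressure: y_p = y_c + I_c/(y_c·A) = 5.03667 + 1.44108/(5.03667 × 2.1175) = 5.03667 + 0.13512 = 5.17179 m along the plane.
The resultant acts 1.16667 + 0.13512 = 1.30179 m (along the plate) below the hinge at the top edge, so the moment about the hinge is M = F × 1.30179 = 44.2165 × 1.30179 = 57.5606 kN·m.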